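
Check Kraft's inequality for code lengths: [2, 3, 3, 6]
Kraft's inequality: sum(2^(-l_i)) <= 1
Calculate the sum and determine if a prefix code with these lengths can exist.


Sum = 2^(-2) + 2^(-3) + 2^(-3) + 2^(-6)
    = 0.25 + 0.125 + 0.125 + 0.015625
    = 33/64 = 0.515625
Since 0.515625 <= 1, Kraft's inequality IS satisfied.
A prefix code with these lengths CAN exist.

Kraft sum = 0.515625. Satisfied.


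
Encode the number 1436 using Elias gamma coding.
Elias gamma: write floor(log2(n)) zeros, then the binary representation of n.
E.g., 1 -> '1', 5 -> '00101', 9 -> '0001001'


num_bits = floor(log2(1436)) + 1 = 11
leading_zeros = num_bits - 1 = 10
binary(1436) = 10110011100

Elias gamma(1436) = '0000000000' + '10110011100' = 000000000010110011100 (21 bits)


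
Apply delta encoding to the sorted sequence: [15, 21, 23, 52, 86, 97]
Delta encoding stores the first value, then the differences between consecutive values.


First value: 15
Deltas:
  21 - 15 = 6
  23 - 21 = 2
  52 - 23 = 29
  86 - 52 = 34
  97 - 86 = 11


Delta encoded: [15, 6, 2, 29, 34, 11]


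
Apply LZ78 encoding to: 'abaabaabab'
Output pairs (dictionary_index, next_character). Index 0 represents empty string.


LZ78 encoding steps:
Dictionary: {0: ''}
Step 1: w='' (idx 0), next='a' -> output (0, 'a'), add 'a' as idx 1
Step 2: w='' (idx 0), next='b' -> output (0, 'b'), add 'b' as idx 2
Step 3: w='a' (idx 1), next='a' -> output (1, 'a'), add 'aa' as idx 3
Step 4: w='b' (idx 2), next='a' -> output (2, 'a'), add 'ba' as idx 4
Step 5: w='a' (idx 1), next='b' -> output (1, 'b'), add 'ab' as idx 5
Step 6: w='ab' (idx 5), end of input -> output (5, '')


Encoded: [(0, 'a'), (0, 'b'), (1, 'a'), (2, 'a'), (1, 'b'), (5, '')]


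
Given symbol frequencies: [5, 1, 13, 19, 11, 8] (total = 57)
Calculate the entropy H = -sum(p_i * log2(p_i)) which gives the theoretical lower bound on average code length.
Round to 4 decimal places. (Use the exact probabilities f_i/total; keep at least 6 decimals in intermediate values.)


Per-symbol terms -p_i * log2(p_i) with p_i = f_i/57:
  p = 5/57 = 0.087719: log2(p) = -3.510962, -p*log2(p) = 0.307979
  p = 1/57 = 0.017544: log2(p) = -5.832890, -p*log2(p) = 0.102331
  p = 13/57 = 0.228070: log2(p) = -2.132450, -p*log2(p) = 0.486348
  p = 19/57 = 0.333333: log2(p) = -1.584963, -p*log2(p) = 0.528321
  p = 11/57 = 0.192982: log2(p) = -2.373458, -p*log2(p) = 0.458036
  p = 8/57 = 0.140351: log2(p) = -2.832890, -p*log2(p) = 0.397599
H = 0.307979 + 0.102331 + 0.486348 + 0.528321 + 0.458036 + 0.397599 = 2.280614

H = 2.2806 bits/symbol


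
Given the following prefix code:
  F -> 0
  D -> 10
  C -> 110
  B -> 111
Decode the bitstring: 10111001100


Decoding step by step:
Bits 10 -> D
Bits 111 -> B
Bits 0 -> F
Bits 0 -> F
Bits 110 -> C
Bits 0 -> F


Decoded message: DBFFCF


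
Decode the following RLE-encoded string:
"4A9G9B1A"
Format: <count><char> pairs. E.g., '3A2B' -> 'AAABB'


Expanding each <count><char> pair:
  4A -> 'AAAA'
  9G -> 'GGGGGGGGG'
  9B -> 'BBBBBBBBB'
  1A -> 'A'

Decoded = AAAAGGGGGGGGGBBBBBBBBBA


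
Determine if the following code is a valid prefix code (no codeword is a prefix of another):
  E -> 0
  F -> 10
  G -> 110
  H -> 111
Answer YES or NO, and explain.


Checking each pair (does one codeword prefix another?):
  E='0' vs F='10': no prefix
  E='0' vs G='110': no prefix
  E='0' vs H='111': no prefix
  F='10' vs E='0': no prefix
  F='10' vs G='110': no prefix
  F='10' vs H='111': no prefix
  G='110' vs E='0': no prefix
  G='110' vs F='10': no prefix
  G='110' vs H='111': no prefix
  H='111' vs E='0': no prefix
  H='111' vs F='10': no prefix
  H='111' vs G='110': no prefix
No violation found over all pairs.

YES -- this is a valid prefix code. No codeword is a prefix of any other codeword.


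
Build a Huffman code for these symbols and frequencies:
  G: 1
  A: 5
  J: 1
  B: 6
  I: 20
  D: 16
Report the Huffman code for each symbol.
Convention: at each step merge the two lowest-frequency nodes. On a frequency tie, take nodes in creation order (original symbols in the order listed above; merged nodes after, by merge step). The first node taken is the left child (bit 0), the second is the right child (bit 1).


Huffman tree construction:
Step 1: Merge G(1) + J(1) = 2
Step 2: Merge (G+J)(2) + A(5) = 7
Step 3: Merge B(6) + ((G+J)+A)(7) = 13
Step 4: Merge (B+((G+J)+A))(13) + D(16) = 29
Step 5: Merge I(20) + ((B+((G+J)+A))+D)(29) = 49
Read each symbol's code off the tree from the root (left child = 0, right child = 1).

Codes:
  G: 10100 (length 5)
  A: 1011 (length 4)
  J: 10101 (length 5)
  B: 100 (length 3)
  I: 0 (length 1)
  D: 11 (length 2)
Average code length: 100/49 = 2.0408 bits/symbol


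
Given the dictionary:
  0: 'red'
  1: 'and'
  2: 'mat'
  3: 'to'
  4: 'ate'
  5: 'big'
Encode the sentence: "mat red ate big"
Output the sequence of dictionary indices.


Look up each word in the dictionary:
  'mat' -> 2
  'red' -> 0
  'ate' -> 4
  'big' -> 5

Encoded: [2, 0, 4, 5]


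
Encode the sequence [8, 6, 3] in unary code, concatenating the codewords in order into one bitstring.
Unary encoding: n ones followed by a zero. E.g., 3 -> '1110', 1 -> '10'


Encode each number as n ones followed by a terminating 0:
  8 -> 111111110 (9 bits)
  6 -> 1111110 (7 bits)
  3 -> 1110 (4 bits)
Total length = 9 + 7 + 4 = 20 bits.

Unary([8, 6, 3]) = 11111111011111101110 (20 bits)


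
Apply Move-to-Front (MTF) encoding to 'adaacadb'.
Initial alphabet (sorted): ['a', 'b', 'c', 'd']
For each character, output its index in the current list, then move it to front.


MTF encoding:
'a': index 0 in ['a', 'b', 'c', 'd'] -> ['a', 'b', 'c', 'd']
'd': index 3 in ['a', 'b', 'c', 'd'] -> ['d', 'a', 'b', 'c']
'a': index 1 in ['d', 'a', 'b', 'c'] -> ['a', 'd', 'b', 'c']
'a': index 0 in ['a', 'd', 'b', 'c'] -> ['a', 'd', 'b', 'c']
'c': index 3 in ['a', 'd', 'b', 'c'] -> ['c', 'a', 'd', 'b']
'a': index 1 in ['c', 'a', 'd', 'b'] -> ['a', 'c', 'd', 'b']
'd': index 2 in ['a', 'c', 'd', 'b'] -> ['d', 'a', 'c', 'b']
'b': index 3 in ['d', 'a', 'c', 'b'] -> ['b', 'd', 'a', 'c']


Output: [0, 3, 1, 0, 3, 1, 2, 3]


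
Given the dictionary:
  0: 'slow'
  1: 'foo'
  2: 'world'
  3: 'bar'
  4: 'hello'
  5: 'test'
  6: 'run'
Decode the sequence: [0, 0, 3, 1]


Look up each index in the dictionary:
  0 -> 'slow'
  0 -> 'slow'
  3 -> 'bar'
  1 -> 'foo'

Decoded: "slow slow bar foo"


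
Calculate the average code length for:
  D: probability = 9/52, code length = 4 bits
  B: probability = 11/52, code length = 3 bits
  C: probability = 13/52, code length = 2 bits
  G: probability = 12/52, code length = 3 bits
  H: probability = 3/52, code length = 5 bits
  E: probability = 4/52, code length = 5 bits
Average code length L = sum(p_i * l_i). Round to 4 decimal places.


Weighted contributions p_i * l_i:
  D: (9/52) * 4 = 36/52
  B: (11/52) * 3 = 33/52
  C: (13/52) * 2 = 26/52
  G: (12/52) * 3 = 36/52
  H: (3/52) * 5 = 15/52
  E: (4/52) * 5 = 20/52
Sum = (36 + 33 + 26 + 36 + 15 + 20)/52 = 166/52

L = 166/52 = 3.1923 bits/symbol


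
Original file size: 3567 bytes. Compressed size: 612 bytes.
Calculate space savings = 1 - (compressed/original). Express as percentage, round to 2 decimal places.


ratio = compressed/original = 612/3567 = 0.171573
savings = 1 - ratio = 1 - 0.171573 = 0.828427
as a percentage: 0.828427 * 100 = 82.84%

Space savings = 1 - 612/3567 = 82.84%


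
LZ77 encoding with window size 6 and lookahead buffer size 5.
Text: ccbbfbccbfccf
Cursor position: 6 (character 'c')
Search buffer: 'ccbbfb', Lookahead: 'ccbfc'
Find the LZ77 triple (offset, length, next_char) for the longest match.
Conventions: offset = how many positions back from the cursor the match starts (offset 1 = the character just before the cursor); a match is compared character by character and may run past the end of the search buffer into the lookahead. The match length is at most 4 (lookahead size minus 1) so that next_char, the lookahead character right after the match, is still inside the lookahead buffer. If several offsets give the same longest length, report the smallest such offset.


Try each offset into the search buffer:
  offset=1 (pos 5, char 'b'): match length 0
  offset=2 (pos 4, char 'f'): match length 0
  offset=3 (pos 3, char 'b'): match length 0
  offset=4 (pos 2, char 'b'): match length 0
  offset=5 (pos 1, char 'c'): match length 1
  offset=6 (pos 0, char 'c'): match length 3
Longest match has length 3 at offset 6.
next_char = character at position 6 + 3 = 9 -> 'f'

Best match: offset=6, length=3 (matching 'ccb' starting at position 0)
LZ77 triple: (6, 3, 'f')


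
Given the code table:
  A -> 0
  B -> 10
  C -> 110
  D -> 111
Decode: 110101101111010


Decoding:
110 -> C
10 -> B
110 -> C
111 -> D
10 -> B
10 -> B


Result: CBCDBB


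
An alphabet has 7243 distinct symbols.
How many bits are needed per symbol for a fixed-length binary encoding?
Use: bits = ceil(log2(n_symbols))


log2(7243) = 12.8224
Bracket: 2^12 = 4096 < 7243 <= 2^13 = 8192
So ceil(log2(7243)) = 13

bits = ceil(log2(7243)) = ceil(12.8224) = 13 bits


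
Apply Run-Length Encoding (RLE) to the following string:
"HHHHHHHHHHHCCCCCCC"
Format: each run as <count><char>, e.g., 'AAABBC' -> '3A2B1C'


Scanning runs left to right:
  i=0: run of 'H' x 11 -> '11H'
  i=11: run of 'C' x 7 -> '7C'

RLE = 11H7C


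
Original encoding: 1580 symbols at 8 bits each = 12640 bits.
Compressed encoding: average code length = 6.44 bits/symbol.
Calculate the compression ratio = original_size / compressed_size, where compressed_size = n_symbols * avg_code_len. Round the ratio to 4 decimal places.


original_size = n_symbols * orig_bits = 1580 * 8 = 12640 bits
compressed_size = n_symbols * avg_code_len = 1580 * 6.44 = 10175.2 bits
ratio = original_size / compressed_size = 12640 / 10175.2 = 1.2422

Compression ratio = 1.2422


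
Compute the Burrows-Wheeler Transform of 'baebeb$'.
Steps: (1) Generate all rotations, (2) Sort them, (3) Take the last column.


Rotations (sorted):
  0: $baebeb -> last char: b
  1: aebeb$b -> last char: b
  2: b$baebe -> last char: e
  3: baebeb$ -> last char: $
  4: beb$bae -> last char: e
  5: eb$baeb -> last char: b
  6: ebeb$ba -> last char: a


BWT = bbe$eba


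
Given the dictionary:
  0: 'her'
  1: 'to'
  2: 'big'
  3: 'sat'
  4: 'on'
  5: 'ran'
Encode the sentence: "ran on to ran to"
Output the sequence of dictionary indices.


Look up each word in the dictionary:
  'ran' -> 5
  'on' -> 4
  'to' -> 1
  'ran' -> 5
  'to' -> 1

Encoded: [5, 4, 1, 5, 1]


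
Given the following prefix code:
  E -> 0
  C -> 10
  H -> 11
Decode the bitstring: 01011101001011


Decoding step by step:
Bits 0 -> E
Bits 10 -> C
Bits 11 -> H
Bits 10 -> C
Bits 10 -> C
Bits 0 -> E
Bits 10 -> C
Bits 11 -> H


Decoded message: ECHCCECH


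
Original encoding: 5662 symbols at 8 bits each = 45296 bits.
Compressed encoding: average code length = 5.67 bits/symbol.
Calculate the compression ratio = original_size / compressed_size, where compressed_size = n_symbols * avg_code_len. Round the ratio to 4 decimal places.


original_size = n_symbols * orig_bits = 5662 * 8 = 45296 bits
compressed_size = n_symbols * avg_code_len = 5662 * 5.67 = 32103.54 bits
ratio = original_size / compressed_size = 45296 / 32103.54 = 1.4109

Compression ratio = 1.4109


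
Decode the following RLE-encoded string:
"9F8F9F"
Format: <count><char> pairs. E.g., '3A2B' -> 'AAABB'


Expanding each <count><char> pair:
  9F -> 'FFFFFFFFF'
  8F -> 'FFFFFFFF'
  9F -> 'FFFFFFFFF'

Decoded = FFFFFFFFFFFFFFFFFFFFFFFFFF


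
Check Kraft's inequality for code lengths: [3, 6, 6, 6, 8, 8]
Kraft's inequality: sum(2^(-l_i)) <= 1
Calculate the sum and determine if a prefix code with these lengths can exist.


Sum = 2^(-3) + 2^(-6) + 2^(-6) + 2^(-6) + 2^(-8) + 2^(-8)
    = 0.125 + 0.015625 + 0.015625 + 0.015625 + 0.00390625 + 0.00390625
    = 46/256 = 0.1796875
Since 0.1796875 <= 1, Kraft's inequality IS satisfied.
A prefix code with these lengths CAN exist.

Kraft sum = 0.1796875. Satisfied.


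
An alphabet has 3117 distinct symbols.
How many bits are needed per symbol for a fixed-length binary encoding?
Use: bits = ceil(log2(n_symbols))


log2(3117) = 11.6059
Bracket: 2^11 = 2048 < 3117 <= 2^12 = 4096
So ceil(log2(3117)) = 12

bits = ceil(log2(3117)) = ceil(11.6059) = 12 bits


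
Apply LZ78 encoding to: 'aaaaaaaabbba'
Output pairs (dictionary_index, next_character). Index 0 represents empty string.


LZ78 encoding steps:
Dictionary: {0: ''}
Step 1: w='' (idx 0), next='a' -> output (0, 'a'), add 'a' as idx 1
Step 2: w='a' (idx 1), next='a' -> output (1, 'a'), add 'aa' as idx 2
Step 3: w='aa' (idx 2), next='a' -> output (2, 'a'), add 'aaa' as idx 3
Step 4: w='aa' (idx 2), next='b' -> output (2, 'b'), add 'aab' as idx 4
Step 5: w='' (idx 0), next='b' -> output (0, 'b'), add 'b' as idx 5
Step 6: w='b' (idx 5), next='a' -> output (5, 'a'), add 'ba' as idx 6


Encoded: [(0, 'a'), (1, 'a'), (2, 'a'), (2, 'b'), (0, 'b'), (5, 'a')]


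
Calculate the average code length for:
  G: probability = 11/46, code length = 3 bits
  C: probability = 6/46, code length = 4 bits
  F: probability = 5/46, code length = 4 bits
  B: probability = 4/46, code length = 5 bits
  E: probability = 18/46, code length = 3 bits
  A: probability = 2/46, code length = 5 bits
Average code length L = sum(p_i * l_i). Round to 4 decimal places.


Weighted contributions p_i * l_i:
  G: (11/46) * 3 = 33/46
  C: (6/46) * 4 = 24/46
  F: (5/46) * 4 = 20/46
  B: (4/46) * 5 = 20/46
  E: (18/46) * 3 = 54/46
  A: (2/46) * 5 = 10/46
Sum = (33 + 24 + 20 + 20 + 54 + 10)/46 = 161/46

L = 161/46 = 3.5000 bits/symbol


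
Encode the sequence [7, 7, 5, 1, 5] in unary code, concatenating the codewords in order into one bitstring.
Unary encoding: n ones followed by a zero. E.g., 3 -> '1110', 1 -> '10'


Encode each number as n ones followed by a terminating 0:
  7 -> 11111110 (8 bits)
  7 -> 11111110 (8 bits)
  5 -> 111110 (6 bits)
  1 -> 10 (2 bits)
  5 -> 111110 (6 bits)
Total length = 8 + 8 + 6 + 2 + 6 = 30 bits.

Unary([7, 7, 5, 1, 5]) = 111111101111111011111010111110 (30 bits)


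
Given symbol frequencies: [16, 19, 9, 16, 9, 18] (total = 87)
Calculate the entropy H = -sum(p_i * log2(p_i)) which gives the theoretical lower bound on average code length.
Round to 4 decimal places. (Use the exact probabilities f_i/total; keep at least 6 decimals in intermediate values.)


Per-symbol terms -p_i * log2(p_i) with p_i = f_i/87:
  p = 16/87 = 0.183908: log2(p) = -2.442943, -p*log2(p) = 0.449277
  p = 19/87 = 0.218391: log2(p) = -2.195016, -p*log2(p) = 0.479371
  p = 9/87 = 0.103448: log2(p) = -3.273018, -p*log2(p) = 0.338588
  p = 16/87 = 0.183908: log2(p) = -2.442943, -p*log2(p) = 0.449277
  p = 9/87 = 0.103448: log2(p) = -3.273018, -p*log2(p) = 0.338588
  p = 18/87 = 0.206897: log2(p) = -2.273018, -p*log2(p) = 0.470280
H = 0.449277 + 0.479371 + 0.338588 + 0.449277 + 0.338588 + 0.470280 = 2.525381

H = 2.5254 bits/symbol


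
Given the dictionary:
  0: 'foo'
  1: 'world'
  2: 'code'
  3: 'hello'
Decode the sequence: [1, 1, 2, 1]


Look up each index in the dictionary:
  1 -> 'world'
  1 -> 'world'
  2 -> 'code'
  1 -> 'world'

Decoded: "world world code world"


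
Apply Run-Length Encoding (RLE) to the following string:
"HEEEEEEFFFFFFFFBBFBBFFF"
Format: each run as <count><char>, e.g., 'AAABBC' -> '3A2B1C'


Scanning runs left to right:
  i=0: run of 'H' x 1 -> '1H'
  i=1: run of 'E' x 6 -> '6E'
  i=7: run of 'F' x 8 -> '8F'
  i=15: run of 'B' x 2 -> '2B'
  i=17: run of 'F' x 1 -> '1F'
  i=18: run of 'B' x 2 -> '2B'
  i=20: run of 'F' x 3 -> '3F'

RLE = 1H6E8F2B1F2B3F


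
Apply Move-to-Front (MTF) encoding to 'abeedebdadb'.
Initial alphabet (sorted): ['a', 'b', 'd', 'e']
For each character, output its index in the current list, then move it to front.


MTF encoding:
'a': index 0 in ['a', 'b', 'd', 'e'] -> ['a', 'b', 'd', 'e']
'b': index 1 in ['a', 'b', 'd', 'e'] -> ['b', 'a', 'd', 'e']
'e': index 3 in ['b', 'a', 'd', 'e'] -> ['e', 'b', 'a', 'd']
'e': index 0 in ['e', 'b', 'a', 'd'] -> ['e', 'b', 'a', 'd']
'd': index 3 in ['e', 'b', 'a', 'd'] -> ['d', 'e', 'b', 'a']
'e': index 1 in ['d', 'e', 'b', 'a'] -> ['e', 'd', 'b', 'a']
'b': index 2 in ['e', 'd', 'b', 'a'] -> ['b', 'e', 'd', 'a']
'd': index 2 in ['b', 'e', 'd', 'a'] -> ['d', 'b', 'e', 'a']
'a': index 3 in ['d', 'b', 'e', 'a'] -> ['a', 'd', 'b', 'e']
'd': index 1 in ['a', 'd', 'b', 'e'] -> ['d', 'a', 'b', 'e']
'b': index 2 in ['d', 'a', 'b', 'e'] -> ['b', 'd', 'a', 'e']


Output: [0, 1, 3, 0, 3, 1, 2, 2, 3, 1, 2]


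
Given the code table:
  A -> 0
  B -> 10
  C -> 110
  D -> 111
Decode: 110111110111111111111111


Decoding:
110 -> C
111 -> D
110 -> C
111 -> D
111 -> D
111 -> D
111 -> D
111 -> D


Result: CDCDDDDD


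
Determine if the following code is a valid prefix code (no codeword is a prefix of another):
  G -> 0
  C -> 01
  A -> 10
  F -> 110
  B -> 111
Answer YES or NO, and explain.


Checking each pair (does one codeword prefix another?):
  G='0' vs C='01': prefix -- VIOLATION

NO -- this is NOT a valid prefix code. G (0) is a prefix of C (01).


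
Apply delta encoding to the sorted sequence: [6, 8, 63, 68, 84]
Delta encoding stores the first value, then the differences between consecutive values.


First value: 6
Deltas:
  8 - 6 = 2
  63 - 8 = 55
  68 - 63 = 5
  84 - 68 = 16


Delta encoded: [6, 2, 55, 5, 16]


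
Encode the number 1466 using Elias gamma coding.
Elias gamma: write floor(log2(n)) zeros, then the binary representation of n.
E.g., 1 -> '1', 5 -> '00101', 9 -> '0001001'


num_bits = floor(log2(1466)) + 1 = 11
leading_zeros = num_bits - 1 = 10
binary(1466) = 10110111010

Elias gamma(1466) = '0000000000' + '10110111010' = 000000000010110111010 (21 bits)


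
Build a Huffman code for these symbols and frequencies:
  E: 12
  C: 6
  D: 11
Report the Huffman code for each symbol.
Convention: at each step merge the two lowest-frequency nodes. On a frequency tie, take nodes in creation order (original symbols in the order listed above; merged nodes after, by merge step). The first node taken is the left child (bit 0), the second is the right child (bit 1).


Huffman tree construction:
Step 1: Merge C(6) + D(11) = 17
Step 2: Merge E(12) + (C+D)(17) = 29
Read each symbol's code off the tree from the root (left child = 0, right child = 1).

Codes:
  E: 0 (length 1)
  C: 10 (length 2)
  D: 11 (length 2)
Average code length: 46/29 = 1.5862 bits/symbol


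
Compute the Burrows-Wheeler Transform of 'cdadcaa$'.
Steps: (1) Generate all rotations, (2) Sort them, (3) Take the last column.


Rotations (sorted):
  0: $cdadcaa -> last char: a
  1: a$cdadca -> last char: a
  2: aa$cdadc -> last char: c
  3: adcaa$cd -> last char: d
  4: caa$cdad -> last char: d
  5: cdadcaa$ -> last char: $
  6: dadcaa$c -> last char: c
  7: dcaa$cda -> last char: a


BWT = aacdd$ca


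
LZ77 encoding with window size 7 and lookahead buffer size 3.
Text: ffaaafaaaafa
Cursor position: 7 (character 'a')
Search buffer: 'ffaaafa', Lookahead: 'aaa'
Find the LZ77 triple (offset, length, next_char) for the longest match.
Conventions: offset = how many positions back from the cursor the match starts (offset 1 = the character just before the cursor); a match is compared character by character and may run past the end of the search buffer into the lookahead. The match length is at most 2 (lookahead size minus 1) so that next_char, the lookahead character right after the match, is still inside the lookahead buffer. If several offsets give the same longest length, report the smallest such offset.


Try each offset into the search buffer:
  offset=1 (pos 6, char 'a'): match length 2
  offset=2 (pos 5, char 'f'): match length 0
  offset=3 (pos 4, char 'a'): match length 1
  offset=4 (pos 3, char 'a'): match length 2
  offset=5 (pos 2, char 'a'): match length 2
  offset=6 (pos 1, char 'f'): match length 0
  offset=7 (pos 0, char 'f'): match length 0
Longest match has length 2, found at offsets 1, 4, 5; take the smallest, offset 1.
next_char = character at position 7 + 2 = 9 -> 'a'

Best match: offset=1, length=2 (matching 'aa' starting at position 6)
LZ77 triple: (1, 2, 'a')


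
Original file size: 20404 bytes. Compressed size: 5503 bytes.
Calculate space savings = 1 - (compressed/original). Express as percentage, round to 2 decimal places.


ratio = compressed/original = 5503/20404 = 0.269702
savings = 1 - ratio = 1 - 0.269702 = 0.730298
as a percentage: 0.730298 * 100 = 73.03%

Space savings = 1 - 5503/20404 = 73.03%


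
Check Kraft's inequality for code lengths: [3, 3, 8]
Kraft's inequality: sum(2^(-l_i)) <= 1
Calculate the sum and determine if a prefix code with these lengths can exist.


Sum = 2^(-3) + 2^(-3) + 2^(-8)
    = 0.125 + 0.125 + 0.00390625
    = 65/256 = 0.25390625
Since 0.25390625 <= 1, Kraft's inequality IS satisfied.
A prefix code with these lengths CAN exist.

Kraft sum = 0.25390625. Satisfied.


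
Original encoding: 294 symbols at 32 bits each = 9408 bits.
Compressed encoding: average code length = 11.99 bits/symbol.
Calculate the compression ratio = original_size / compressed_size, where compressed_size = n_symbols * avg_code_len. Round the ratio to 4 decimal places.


original_size = n_symbols * orig_bits = 294 * 32 = 9408 bits
compressed_size = n_symbols * avg_code_len = 294 * 11.99 = 3525.06 bits
ratio = original_size / compressed_size = 9408 / 3525.06 = 2.6689

Compression ratio = 2.6689


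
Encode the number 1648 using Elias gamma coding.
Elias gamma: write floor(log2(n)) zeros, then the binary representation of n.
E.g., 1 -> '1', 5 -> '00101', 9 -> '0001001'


num_bits = floor(log2(1648)) + 1 = 11
leading_zeros = num_bits - 1 = 10
binary(1648) = 11001110000

Elias gamma(1648) = '0000000000' + '11001110000' = 000000000011001110000 (21 bits)


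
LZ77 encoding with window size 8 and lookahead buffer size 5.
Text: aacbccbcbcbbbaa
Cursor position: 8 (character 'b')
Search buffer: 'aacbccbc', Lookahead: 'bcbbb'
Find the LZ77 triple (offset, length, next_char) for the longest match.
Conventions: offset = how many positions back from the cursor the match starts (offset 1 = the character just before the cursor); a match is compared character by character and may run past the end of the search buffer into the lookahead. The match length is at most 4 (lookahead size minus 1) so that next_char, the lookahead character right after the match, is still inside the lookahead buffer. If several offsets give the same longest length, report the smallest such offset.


Try each offset into the search buffer:
  offset=1 (pos 7, char 'c'): match length 0
  offset=2 (pos 6, char 'b'): match length 3
  offset=3 (pos 5, char 'c'): match length 0
  offset=4 (pos 4, char 'c'): match length 0
  offset=5 (pos 3, char 'b'): match length 2
  offset=6 (pos 2, char 'c'): match length 0
  offset=7 (pos 1, char 'a'): match length 0
  offset=8 (pos 0, char 'a'): match length 0
Longest match has length 3 at offset 2.
next_char = character at position 8 + 3 = 11 -> 'b'

Best match: offset=2, length=3 (matching 'bcb' starting at position 6)
LZ77 triple: (2, 3, 'b')


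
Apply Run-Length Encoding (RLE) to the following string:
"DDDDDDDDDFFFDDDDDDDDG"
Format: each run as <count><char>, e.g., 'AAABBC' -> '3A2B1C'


Scanning runs left to right:
  i=0: run of 'D' x 9 -> '9D'
  i=9: run of 'F' x 3 -> '3F'
  i=12: run of 'D' x 8 -> '8D'
  i=20: run of 'G' x 1 -> '1G'

RLE = 9D3F8D1G


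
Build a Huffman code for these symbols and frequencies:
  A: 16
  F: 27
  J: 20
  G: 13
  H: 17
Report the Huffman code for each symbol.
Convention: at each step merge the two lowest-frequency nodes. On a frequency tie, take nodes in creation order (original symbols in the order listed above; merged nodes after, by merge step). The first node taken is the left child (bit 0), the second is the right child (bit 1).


Huffman tree construction:
Step 1: Merge G(13) + A(16) = 29
Step 2: Merge H(17) + J(20) = 37
Step 3: Merge F(27) + (G+A)(29) = 56
Step 4: Merge (H+J)(37) + (F+(G+A))(56) = 93
Read each symbol's code off the tree from the root (left child = 0, right child = 1).

Codes:
  A: 111 (length 3)
  F: 10 (length 2)
  J: 01 (length 2)
  G: 110 (length 3)
  H: 00 (length 2)
Average code length: 215/93 = 2.3118 bits/symbol


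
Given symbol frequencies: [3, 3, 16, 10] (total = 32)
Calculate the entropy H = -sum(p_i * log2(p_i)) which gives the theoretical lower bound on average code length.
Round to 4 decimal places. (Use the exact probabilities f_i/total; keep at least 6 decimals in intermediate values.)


Per-symbol terms -p_i * log2(p_i) with p_i = f_i/32:
  p = 3/32 = 0.093750: log2(p) = -3.415037, -p*log2(p) = 0.320160
  p = 3/32 = 0.093750: log2(p) = -3.415037, -p*log2(p) = 0.320160
  p = 16/32 = 0.500000: log2(p) = -1.000000, -p*log2(p) = 0.500000
  p = 10/32 = 0.312500: log2(p) = -1.678072, -p*log2(p) = 0.524397
H = 0.320160 + 0.320160 + 0.500000 + 0.524397 = 1.664717

H = 1.6647 bits/symbol


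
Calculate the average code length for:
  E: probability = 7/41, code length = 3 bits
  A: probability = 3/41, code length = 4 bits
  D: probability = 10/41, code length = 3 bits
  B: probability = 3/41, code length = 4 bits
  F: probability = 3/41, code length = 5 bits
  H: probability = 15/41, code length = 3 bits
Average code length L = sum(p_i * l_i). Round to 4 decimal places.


Weighted contributions p_i * l_i:
  E: (7/41) * 3 = 21/41
  A: (3/41) * 4 = 12/41
  D: (10/41) * 3 = 30/41
  B: (3/41) * 4 = 12/41
  F: (3/41) * 5 = 15/41
  H: (15/41) * 3 = 45/41
Sum = (21 + 12 + 30 + 12 + 15 + 45)/41 = 135/41

L = 135/41 = 3.2927 bits/symbol


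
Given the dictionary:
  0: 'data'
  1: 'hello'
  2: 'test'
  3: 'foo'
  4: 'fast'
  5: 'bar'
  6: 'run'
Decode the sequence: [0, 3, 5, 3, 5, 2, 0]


Look up each index in the dictionary:
  0 -> 'data'
  3 -> 'foo'
  5 -> 'bar'
  3 -> 'foo'
  5 -> 'bar'
  2 -> 'test'
  0 -> 'data'

Decoded: "data foo bar foo bar test data"


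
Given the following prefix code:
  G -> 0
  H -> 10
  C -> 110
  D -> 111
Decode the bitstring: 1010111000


Decoding step by step:
Bits 10 -> H
Bits 10 -> H
Bits 111 -> D
Bits 0 -> G
Bits 0 -> G
Bits 0 -> G


Decoded message: HHDGGG


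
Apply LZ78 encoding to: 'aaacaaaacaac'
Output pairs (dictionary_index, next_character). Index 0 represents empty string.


LZ78 encoding steps:
Dictionary: {0: ''}
Step 1: w='' (idx 0), next='a' -> output (0, 'a'), add 'a' as idx 1
Step 2: w='a' (idx 1), next='a' -> output (1, 'a'), add 'aa' as idx 2
Step 3: w='' (idx 0), next='c' -> output (0, 'c'), add 'c' as idx 3
Step 4: w='aa' (idx 2), next='a' -> output (2, 'a'), add 'aaa' as idx 4
Step 5: w='a' (idx 1), next='c' -> output (1, 'c'), add 'ac' as idx 5
Step 6: w='aa' (idx 2), next='c' -> output (2, 'c'), add 'aac' as idx 6


Encoded: [(0, 'a'), (1, 'a'), (0, 'c'), (2, 'a'), (1, 'c'), (2, 'c')]


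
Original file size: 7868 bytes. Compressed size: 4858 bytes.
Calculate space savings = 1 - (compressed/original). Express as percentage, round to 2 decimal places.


ratio = compressed/original = 4858/7868 = 0.617438
savings = 1 - ratio = 1 - 0.617438 = 0.382562
as a percentage: 0.382562 * 100 = 38.26%

Space savings = 1 - 4858/7868 = 38.26%


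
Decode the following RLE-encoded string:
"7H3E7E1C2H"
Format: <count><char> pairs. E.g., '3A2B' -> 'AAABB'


Expanding each <count><char> pair:
  7H -> 'HHHHHHH'
  3E -> 'EEE'
  7E -> 'EEEEEEE'
  1C -> 'C'
  2H -> 'HH'

Decoded = HHHHHHHEEEEEEEEEECHH


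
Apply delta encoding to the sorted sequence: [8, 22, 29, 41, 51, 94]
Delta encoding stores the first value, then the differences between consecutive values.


First value: 8
Deltas:
  22 - 8 = 14
  29 - 22 = 7
  41 - 29 = 12
  51 - 41 = 10
  94 - 51 = 43


Delta encoded: [8, 14, 7, 12, 10, 43]


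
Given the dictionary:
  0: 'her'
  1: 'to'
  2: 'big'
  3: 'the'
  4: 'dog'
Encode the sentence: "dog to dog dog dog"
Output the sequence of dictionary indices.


Look up each word in the dictionary:
  'dog' -> 4
  'to' -> 1
  'dog' -> 4
  'dog' -> 4
  'dog' -> 4

Encoded: [4, 1, 4, 4, 4]


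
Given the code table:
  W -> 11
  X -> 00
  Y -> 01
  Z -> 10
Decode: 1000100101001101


Decoding:
10 -> Z
00 -> X
10 -> Z
01 -> Y
01 -> Y
00 -> X
11 -> W
01 -> Y


Result: ZXZYYXWY


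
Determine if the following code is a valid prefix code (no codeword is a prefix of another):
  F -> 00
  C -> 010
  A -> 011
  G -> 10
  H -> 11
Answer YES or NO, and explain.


Checking each pair (does one codeword prefix another?):
  F='00' vs C='010': no prefix
  F='00' vs A='011': no prefix
  F='00' vs G='10': no prefix
  F='00' vs H='11': no prefix
  C='010' vs F='00': no prefix
  C='010' vs A='011': no prefix
  C='010' vs G='10': no prefix
  C='010' vs H='11': no prefix
  A='011' vs F='00': no prefix
  A='011' vs C='010': no prefix
  A='011' vs G='10': no prefix
  A='011' vs H='11': no prefix
  G='10' vs F='00': no prefix
  G='10' vs C='010': no prefix
  G='10' vs A='011': no prefix
  G='10' vs H='11': no prefix
  H='11' vs F='00': no prefix
  H='11' vs C='010': no prefix
  H='11' vs A='011': no prefix
  H='11' vs G='10': no prefix
No violation found over all pairs.

YES -- this is a valid prefix code. No codeword is a prefix of any other codeword.


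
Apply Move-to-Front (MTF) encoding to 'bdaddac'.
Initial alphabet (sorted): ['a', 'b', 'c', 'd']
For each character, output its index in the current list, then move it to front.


MTF encoding:
'b': index 1 in ['a', 'b', 'c', 'd'] -> ['b', 'a', 'c', 'd']
'd': index 3 in ['b', 'a', 'c', 'd'] -> ['d', 'b', 'a', 'c']
'a': index 2 in ['d', 'b', 'a', 'c'] -> ['a', 'd', 'b', 'c']
'd': index 1 in ['a', 'd', 'b', 'c'] -> ['d', 'a', 'b', 'c']
'd': index 0 in ['d', 'a', 'b', 'c'] -> ['d', 'a', 'b', 'c']
'a': index 1 in ['d', 'a', 'b', 'c'] -> ['a', 'd', 'b', 'c']
'c': index 3 in ['a', 'd', 'b', 'c'] -> ['c', 'a', 'd', 'b']


Output: [1, 3, 2, 1, 0, 1, 3]


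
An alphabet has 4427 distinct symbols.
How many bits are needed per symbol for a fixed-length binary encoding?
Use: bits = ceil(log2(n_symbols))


log2(4427) = 12.1121
Bracket: 2^12 = 4096 < 4427 <= 2^13 = 8192
So ceil(log2(4427)) = 13

bits = ceil(log2(4427)) = ceil(12.1121) = 13 bits


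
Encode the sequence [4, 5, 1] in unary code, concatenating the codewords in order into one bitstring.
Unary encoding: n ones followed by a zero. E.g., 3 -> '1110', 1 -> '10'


Encode each number as n ones followed by a terminating 0:
  4 -> 11110 (5 bits)
  5 -> 111110 (6 bits)
  1 -> 10 (2 bits)
Total length = 5 + 6 + 2 = 13 bits.

Unary([4, 5, 1]) = 1111011111010 (13 bits)


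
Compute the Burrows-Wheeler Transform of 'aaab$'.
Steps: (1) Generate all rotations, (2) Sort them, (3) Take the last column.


Rotations (sorted):
  0: $aaab -> last char: b
  1: aaab$ -> last char: $
  2: aab$a -> last char: a
  3: ab$aa -> last char: a
  4: b$aaa -> last char: a


BWT = b$aaa


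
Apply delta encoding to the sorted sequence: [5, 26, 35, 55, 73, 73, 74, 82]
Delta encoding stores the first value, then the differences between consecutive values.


First value: 5
Deltas:
  26 - 5 = 21
  35 - 26 = 9
  55 - 35 = 20
  73 - 55 = 18
  73 - 73 = 0
  74 - 73 = 1
  82 - 74 = 8


Delta encoded: [5, 21, 9, 20, 18, 0, 1, 8]


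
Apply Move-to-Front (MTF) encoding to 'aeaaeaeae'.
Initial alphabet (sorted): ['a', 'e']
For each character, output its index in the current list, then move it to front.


MTF encoding:
'a': index 0 in ['a', 'e'] -> ['a', 'e']
'e': index 1 in ['a', 'e'] -> ['e', 'a']
'a': index 1 in ['e', 'a'] -> ['a', 'e']
'a': index 0 in ['a', 'e'] -> ['a', 'e']
'e': index 1 in ['a', 'e'] -> ['e', 'a']
'a': index 1 in ['e', 'a'] -> ['a', 'e']
'e': index 1 in ['a', 'e'] -> ['e', 'a']
'a': index 1 in ['e', 'a'] -> ['a', 'e']
'e': index 1 in ['a', 'e'] -> ['e', 'a']


Output: [0, 1, 1, 0, 1, 1, 1, 1, 1]


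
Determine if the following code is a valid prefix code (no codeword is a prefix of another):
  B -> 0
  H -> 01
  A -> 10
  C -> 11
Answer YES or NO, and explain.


Checking each pair (does one codeword prefix another?):
  B='0' vs H='01': prefix -- VIOLATION

NO -- this is NOT a valid prefix code. B (0) is a prefix of H (01).


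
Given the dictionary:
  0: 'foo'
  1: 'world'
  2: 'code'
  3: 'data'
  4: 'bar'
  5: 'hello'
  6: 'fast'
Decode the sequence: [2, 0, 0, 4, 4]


Look up each index in the dictionary:
  2 -> 'code'
  0 -> 'foo'
  0 -> 'foo'
  4 -> 'bar'
  4 -> 'bar'

Decoded: "code foo foo bar bar"


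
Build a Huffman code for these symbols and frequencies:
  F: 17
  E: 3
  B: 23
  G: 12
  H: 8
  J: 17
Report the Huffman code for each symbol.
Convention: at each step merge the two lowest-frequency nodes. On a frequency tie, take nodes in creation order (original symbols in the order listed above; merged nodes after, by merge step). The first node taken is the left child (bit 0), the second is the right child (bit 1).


Huffman tree construction:
Step 1: Merge E(3) + H(8) = 11
Step 2: Merge (E+H)(11) + G(12) = 23
Step 3: Merge F(17) + J(17) = 34
Step 4: Merge B(23) + ((E+H)+G)(23) = 46
Step 5: Merge (F+J)(34) + (B+((E+H)+G))(46) = 80
Read each symbol's code off the tree from the root (left child = 0, right child = 1).

Codes:
  F: 00 (length 2)
  E: 1100 (length 4)
  B: 10 (length 2)
  G: 111 (length 3)
  H: 1101 (length 4)
  J: 01 (length 2)
Average code length: 194/80 = 2.4250 bits/symbol


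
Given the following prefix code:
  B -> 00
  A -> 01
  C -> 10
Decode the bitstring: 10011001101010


Decoding step by step:
Bits 10 -> C
Bits 01 -> A
Bits 10 -> C
Bits 01 -> A
Bits 10 -> C
Bits 10 -> C
Bits 10 -> C


Decoded message: CACACCC


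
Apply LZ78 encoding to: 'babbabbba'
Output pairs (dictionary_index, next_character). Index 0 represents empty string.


LZ78 encoding steps:
Dictionary: {0: ''}
Step 1: w='' (idx 0), next='b' -> output (0, 'b'), add 'b' as idx 1
Step 2: w='' (idx 0), next='a' -> output (0, 'a'), add 'a' as idx 2
Step 3: w='b' (idx 1), next='b' -> output (1, 'b'), add 'bb' as idx 3
Step 4: w='a' (idx 2), next='b' -> output (2, 'b'), add 'ab' as idx 4
Step 5: w='bb' (idx 3), next='a' -> output (3, 'a'), add 'bba' as idx 5


Encoded: [(0, 'b'), (0, 'a'), (1, 'b'), (2, 'b'), (3, 'a')]


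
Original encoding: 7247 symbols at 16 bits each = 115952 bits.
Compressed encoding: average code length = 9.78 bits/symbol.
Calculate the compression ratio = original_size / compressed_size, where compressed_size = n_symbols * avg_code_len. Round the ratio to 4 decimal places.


original_size = n_symbols * orig_bits = 7247 * 16 = 115952 bits
compressed_size = n_symbols * avg_code_len = 7247 * 9.78 = 70875.66 bits
ratio = original_size / compressed_size = 115952 / 70875.66 = 1.636

Compression ratio = 1.636


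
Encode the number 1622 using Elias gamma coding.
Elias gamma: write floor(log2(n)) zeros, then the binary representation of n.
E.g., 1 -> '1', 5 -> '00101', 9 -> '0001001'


num_bits = floor(log2(1622)) + 1 = 11
leading_zeros = num_bits - 1 = 10
binary(1622) = 11001010110

Elias gamma(1622) = '0000000000' + '11001010110' = 000000000011001010110 (21 bits)


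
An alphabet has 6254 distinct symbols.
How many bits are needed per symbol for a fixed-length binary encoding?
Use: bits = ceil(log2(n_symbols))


log2(6254) = 12.6106
Bracket: 2^12 = 4096 < 6254 <= 2^13 = 8192
So ceil(log2(6254)) = 13

bits = ceil(log2(6254)) = ceil(12.6106) = 13 bits


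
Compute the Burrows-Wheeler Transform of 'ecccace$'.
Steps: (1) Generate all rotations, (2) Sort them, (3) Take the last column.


Rotations (sorted):
  0: $ecccace -> last char: e
  1: ace$eccc -> last char: c
  2: cace$ecc -> last char: c
  3: ccace$ec -> last char: c
  4: cccace$e -> last char: e
  5: ce$eccca -> last char: a
  6: e$ecccac -> last char: c
  7: ecccace$ -> last char: $


BWT = eccceac$


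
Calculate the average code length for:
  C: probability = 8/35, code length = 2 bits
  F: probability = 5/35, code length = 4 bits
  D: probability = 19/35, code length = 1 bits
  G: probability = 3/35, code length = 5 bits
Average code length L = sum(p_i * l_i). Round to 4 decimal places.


Weighted contributions p_i * l_i:
  C: (8/35) * 2 = 16/35
  F: (5/35) * 4 = 20/35
  D: (19/35) * 1 = 19/35
  G: (3/35) * 5 = 15/35
Sum = (16 + 20 + 19 + 15)/35 = 70/35

L = 70/35 = 2.0000 bits/symbol


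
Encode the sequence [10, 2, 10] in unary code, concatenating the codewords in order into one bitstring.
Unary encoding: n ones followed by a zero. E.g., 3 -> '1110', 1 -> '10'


Encode each number as n ones followed by a terminating 0:
  10 -> 11111111110 (11 bits)
  2 -> 110 (3 bits)
  10 -> 11111111110 (11 bits)
Total length = 11 + 3 + 11 = 25 bits.

Unary([10, 2, 10]) = 1111111111011011111111110 (25 bits)


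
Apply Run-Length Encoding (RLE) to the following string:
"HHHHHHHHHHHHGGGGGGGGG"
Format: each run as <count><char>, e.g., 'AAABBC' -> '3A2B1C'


Scanning runs left to right:
  i=0: run of 'H' x 12 -> '12H'
  i=12: run of 'G' x 9 -> '9G'

RLE = 12H9G


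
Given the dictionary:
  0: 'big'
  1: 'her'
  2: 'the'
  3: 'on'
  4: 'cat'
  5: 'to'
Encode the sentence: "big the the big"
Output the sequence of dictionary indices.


Look up each word in the dictionary:
  'big' -> 0
  'the' -> 2
  'the' -> 2
  'big' -> 0

Encoded: [0, 2, 2, 0]


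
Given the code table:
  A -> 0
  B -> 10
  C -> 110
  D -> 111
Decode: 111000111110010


Decoding:
111 -> D
0 -> A
0 -> A
0 -> A
111 -> D
110 -> C
0 -> A
10 -> B


Result: DAAADCAB


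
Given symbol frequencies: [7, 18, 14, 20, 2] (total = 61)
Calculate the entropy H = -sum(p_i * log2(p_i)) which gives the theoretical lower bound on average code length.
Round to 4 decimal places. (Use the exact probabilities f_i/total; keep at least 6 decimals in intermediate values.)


Per-symbol terms -p_i * log2(p_i) with p_i = f_i/61:
  p = 7/61 = 0.114754: log2(p) = -3.123382, -p*log2(p) = 0.358421
  p = 18/61 = 0.295082: log2(p) = -1.760812, -p*log2(p) = 0.519584
  p = 14/61 = 0.229508: log2(p) = -2.123382, -p*log2(p) = 0.487334
  p = 20/61 = 0.327869: log2(p) = -1.608809, -p*log2(p) = 0.527478
  p = 2/61 = 0.032787: log2(p) = -4.930737, -p*log2(p) = 0.161664
H = 0.358421 + 0.519584 + 0.487334 + 0.527478 + 0.161664 = 2.054481

H = 2.0545 bits/symbol


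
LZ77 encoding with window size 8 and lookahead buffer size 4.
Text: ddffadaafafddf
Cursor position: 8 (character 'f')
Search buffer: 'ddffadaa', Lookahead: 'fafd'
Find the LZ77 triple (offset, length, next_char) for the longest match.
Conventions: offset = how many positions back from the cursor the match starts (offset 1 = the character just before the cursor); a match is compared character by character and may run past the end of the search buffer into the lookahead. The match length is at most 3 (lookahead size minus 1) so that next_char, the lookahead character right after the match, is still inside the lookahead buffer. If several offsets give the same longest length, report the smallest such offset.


Try each offset into the search buffer:
  offset=1 (pos 7, char 'a'): match length 0
  offset=2 (pos 6, char 'a'): match length 0
  offset=3 (pos 5, char 'd'): match length 0
  offset=4 (pos 4, char 'a'): match length 0
  offset=5 (pos 3, char 'f'): match length 2
  offset=6 (pos 2, char 'f'): match length 1
  offset=7 (pos 1, char 'd'): match length 0
  offset=8 (pos 0, char 'd'): match length 0
Longest match has length 2 at offset 5.
next_char = character at position 8 + 2 = 10 -> 'f'

Best match: offset=5, length=2 (matching 'fa' starting at position 3)
LZ77 triple: (5, 2, 'f')


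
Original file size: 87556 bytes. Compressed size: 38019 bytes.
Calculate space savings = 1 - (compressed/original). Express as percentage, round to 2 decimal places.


ratio = compressed/original = 38019/87556 = 0.434225
savings = 1 - ratio = 1 - 0.434225 = 0.565775
as a percentage: 0.565775 * 100 = 56.58%

Space savings = 1 - 38019/87556 = 56.58%


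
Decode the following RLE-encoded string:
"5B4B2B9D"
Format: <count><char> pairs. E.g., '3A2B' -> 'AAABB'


Expanding each <count><char> pair:
  5B -> 'BBBBB'
  4B -> 'BBBB'
  2B -> 'BB'
  9D -> 'DDDDDDDDD'

Decoded = BBBBBBBBBBBDDDDDDDDD
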